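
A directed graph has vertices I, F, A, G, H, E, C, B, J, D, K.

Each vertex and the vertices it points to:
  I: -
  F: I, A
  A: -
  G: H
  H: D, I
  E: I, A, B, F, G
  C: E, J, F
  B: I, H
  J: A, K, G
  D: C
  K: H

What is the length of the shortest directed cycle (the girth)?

5

For each vertex v, BFS finds the shortest path from v back to v.
The shortest such closed walk is D → C → J → K → H → D, length 5.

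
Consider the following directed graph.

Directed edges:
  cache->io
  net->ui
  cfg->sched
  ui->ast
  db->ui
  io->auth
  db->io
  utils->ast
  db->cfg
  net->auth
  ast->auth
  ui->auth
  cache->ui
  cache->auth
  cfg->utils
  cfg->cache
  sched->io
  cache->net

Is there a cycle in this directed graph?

DFS with white/gray/black marking, starting from cfg:
cfg gray
  utils gray
    ast gray
      auth gray
      auth black
    ast black
  utils black
  cache gray
    net gray
      ui gray
        ui→ast: ast black — skip
        ui→auth: auth black — skip
      ui black
      net→auth: auth black — skip
    net black
    cache→ui: ui black — skip
    io gray
      io→auth: auth black — skip
    io black
    cache→auth: auth black — skip
  cache black
  sched gray
    sched→io: io black — skip
  sched black
cfg black
db gray
  db→cfg: cfg black — skip
  db→io: io black — skip
  db→ui: ui black — skip
db black
Every edge goes to a white or black vertex — no back edge, so the graph is acyclic.

No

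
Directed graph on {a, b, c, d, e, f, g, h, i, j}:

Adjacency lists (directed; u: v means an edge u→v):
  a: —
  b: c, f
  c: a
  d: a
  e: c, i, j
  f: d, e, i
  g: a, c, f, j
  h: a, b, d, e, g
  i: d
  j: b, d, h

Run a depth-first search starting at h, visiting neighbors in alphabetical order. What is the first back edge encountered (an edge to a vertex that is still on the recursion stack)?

j→b

DFS from h (visiting neighbors in alphabetical order); mark gray on enter, black on exit:
h gray
  a gray
  a black
  b gray
    c gray
      c→a: a black — skip
    c black
    f gray
      d gray
        d→a: a black — skip
      d black
      e gray
        e→c: c black — skip
        i gray
          i→d: d black — skip
        i black
        j gray
          j→b: b is gray → back edge
First back edge: j → b.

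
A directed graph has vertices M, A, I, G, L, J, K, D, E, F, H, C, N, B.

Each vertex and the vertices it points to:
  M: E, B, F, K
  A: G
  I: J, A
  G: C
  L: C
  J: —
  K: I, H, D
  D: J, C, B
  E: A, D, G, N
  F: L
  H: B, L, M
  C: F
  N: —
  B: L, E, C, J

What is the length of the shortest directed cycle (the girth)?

For each vertex v, BFS finds the shortest path from v back to v.
The shortest such closed walk is M → K → H → M, length 3.

3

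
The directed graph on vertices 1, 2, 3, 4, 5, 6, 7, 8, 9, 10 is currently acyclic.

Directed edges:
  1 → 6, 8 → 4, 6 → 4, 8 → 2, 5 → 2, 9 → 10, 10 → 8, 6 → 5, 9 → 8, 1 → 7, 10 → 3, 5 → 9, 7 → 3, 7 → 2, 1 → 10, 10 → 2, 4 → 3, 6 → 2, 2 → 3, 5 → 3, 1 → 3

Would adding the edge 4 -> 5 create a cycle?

Adding 4→5 creates a cycle iff 5 can already reach 4.
Path from 5: 5 → 9 → 8 → 4.
So 5 → … → 4 → 5 is a cycle.

Yes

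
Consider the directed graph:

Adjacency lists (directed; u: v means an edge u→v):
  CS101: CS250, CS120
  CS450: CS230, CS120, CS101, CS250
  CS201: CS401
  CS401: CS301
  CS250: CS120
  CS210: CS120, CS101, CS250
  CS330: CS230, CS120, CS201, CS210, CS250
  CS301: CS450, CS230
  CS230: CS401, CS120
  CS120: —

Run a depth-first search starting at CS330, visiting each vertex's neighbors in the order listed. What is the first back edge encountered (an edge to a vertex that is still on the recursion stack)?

DFS from CS330 (visiting each vertex's neighbors in the order listed); mark gray on enter, black on exit:
CS330 gray
  CS230 gray
    CS401 gray
      CS301 gray
        CS450 gray
          CS450→CS230: CS230 is gray → back edge
First back edge: CS450 → CS230.

CS450->CS230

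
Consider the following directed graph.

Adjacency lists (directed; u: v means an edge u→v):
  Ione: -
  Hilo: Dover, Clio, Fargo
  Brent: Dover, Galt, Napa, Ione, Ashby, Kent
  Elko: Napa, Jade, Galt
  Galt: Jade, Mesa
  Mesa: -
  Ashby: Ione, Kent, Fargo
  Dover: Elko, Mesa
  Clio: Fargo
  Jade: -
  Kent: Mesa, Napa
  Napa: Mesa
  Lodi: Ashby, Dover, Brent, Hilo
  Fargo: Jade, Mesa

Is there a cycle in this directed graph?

DFS with white/gray/black marking, starting from Dover:
Dover gray
  Elko gray
    Napa gray
      Mesa gray
      Mesa black
    Napa black
    Jade gray
    Jade black
    Galt gray
      Galt→Jade: Jade black — skip
      Galt→Mesa: Mesa black — skip
    Galt black
  Elko black
  Dover→Mesa: Mesa black — skip
Dover black
Ione gray
Ione black
Hilo gray
  Hilo→Dover: Dover black — skip
  Clio gray
    Fargo gray
      Fargo→Jade: Jade black — skip
      Fargo→Mesa: Mesa black — skip
    Fargo black
  Clio black
  Hilo→Fargo: Fargo black — skip
Hilo black
Brent gray
  Brent→Dover: Dover black — skip
  Brent→Galt: Galt black — skip
  Brent→Napa: Napa black — skip
  Brent→Ione: Ione black — skip
  Ashby gray
    Ashby→Ione: Ione black — skip
    Kent gray
      Kent→Mesa: Mesa black — skip
      Kent→Napa: Napa black — skip
    Kent black
    Ashby→Fargo: Fargo black — skip
  Ashby black
  Brent→Kent: Kent black — skip
Brent black
Lodi gray
  Lodi→Ashby: Ashby black — skip
  Lodi→Dover: Dover black — skip
  Lodi→Brent: Brent black — skip
  Lodi→Hilo: Hilo black — skip
Lodi black
Every edge goes to a white or black vertex — no back edge, so the graph is acyclic.

No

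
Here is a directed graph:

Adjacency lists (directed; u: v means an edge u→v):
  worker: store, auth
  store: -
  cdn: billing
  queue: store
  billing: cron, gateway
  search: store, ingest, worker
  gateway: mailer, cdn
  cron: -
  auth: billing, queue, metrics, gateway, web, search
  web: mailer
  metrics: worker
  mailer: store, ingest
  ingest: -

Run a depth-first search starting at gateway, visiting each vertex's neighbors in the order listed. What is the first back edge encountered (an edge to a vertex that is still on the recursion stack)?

billing→gateway

DFS from gateway (visiting each vertex's neighbors in the order listed); mark gray on enter, black on exit:
gateway gray
  mailer gray
    store gray
    store black
    ingest gray
    ingest black
  mailer black
  cdn gray
    billing gray
      cron gray
      cron black
      billing→gateway: gateway is gray → back edge
First back edge: billing → gateway.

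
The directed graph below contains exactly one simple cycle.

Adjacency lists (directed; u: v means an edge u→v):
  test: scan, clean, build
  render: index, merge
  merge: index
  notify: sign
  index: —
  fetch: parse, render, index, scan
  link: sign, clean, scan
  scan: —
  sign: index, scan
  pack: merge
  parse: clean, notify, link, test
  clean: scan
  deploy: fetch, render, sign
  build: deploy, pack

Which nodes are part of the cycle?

test, build, fetch, parse, deploy

DFS with gray/black marking from fetch:
fetch gray
  parse gray
    clean gray
      scan gray
      scan black
    clean black
    notify gray
      sign gray
        index gray
        index black
        sign→scan: scan black — skip
      sign black
    notify black
    link gray
      link→sign: sign black — skip
      link→clean: clean black — skip
      link→scan: scan black — skip
    link black
    test gray
      test→scan: scan black — skip
      test→clean: clean black — skip
      build gray
        deploy gray
          deploy→fetch: fetch is gray → back edge
Back edge closes the cycle fetch → parse → test → build → deploy → fetch; its vertices are {test, build, fetch, parse, deploy}.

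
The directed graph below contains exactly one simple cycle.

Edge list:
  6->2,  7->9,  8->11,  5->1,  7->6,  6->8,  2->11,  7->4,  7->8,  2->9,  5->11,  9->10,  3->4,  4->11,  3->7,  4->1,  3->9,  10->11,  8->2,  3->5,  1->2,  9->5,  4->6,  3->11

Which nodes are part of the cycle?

1, 2, 5, 9

DFS with gray/black marking from 9:
9 gray
  10 gray
    11 gray
    11 black
  10 black
  5 gray
    5→11: 11 black — skip
    1 gray
      2 gray
        2→9: 9 is gray → back edge
Back edge closes the cycle 9 → 5 → 1 → 2 → 9; its vertices are {1, 2, 5, 9}.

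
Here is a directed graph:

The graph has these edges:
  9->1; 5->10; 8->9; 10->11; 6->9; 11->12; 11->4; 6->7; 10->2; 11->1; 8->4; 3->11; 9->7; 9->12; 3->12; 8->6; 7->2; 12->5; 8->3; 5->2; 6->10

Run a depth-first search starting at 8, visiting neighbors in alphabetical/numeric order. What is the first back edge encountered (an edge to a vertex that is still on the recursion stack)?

10->11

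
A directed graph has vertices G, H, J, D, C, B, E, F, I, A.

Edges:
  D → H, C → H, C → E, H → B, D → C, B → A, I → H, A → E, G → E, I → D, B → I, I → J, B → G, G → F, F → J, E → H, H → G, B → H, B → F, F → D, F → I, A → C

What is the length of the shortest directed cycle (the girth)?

For each vertex v, BFS finds the shortest path from v back to v.
The shortest such closed walk is B → H → B, length 2.

2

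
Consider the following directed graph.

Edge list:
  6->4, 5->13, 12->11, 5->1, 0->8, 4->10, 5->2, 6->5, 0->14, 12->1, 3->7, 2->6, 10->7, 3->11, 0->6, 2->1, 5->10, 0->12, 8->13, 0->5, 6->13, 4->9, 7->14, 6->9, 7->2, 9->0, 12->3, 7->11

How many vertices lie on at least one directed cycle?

10

A vertex is on a directed cycle iff it belongs to a strongly connected component of size ≥ 2 (or has a self-loop).
The vertices on cycles are {0, 2, 3, 4, 5, 6, 7, 9, 10, 12} — 10 in total.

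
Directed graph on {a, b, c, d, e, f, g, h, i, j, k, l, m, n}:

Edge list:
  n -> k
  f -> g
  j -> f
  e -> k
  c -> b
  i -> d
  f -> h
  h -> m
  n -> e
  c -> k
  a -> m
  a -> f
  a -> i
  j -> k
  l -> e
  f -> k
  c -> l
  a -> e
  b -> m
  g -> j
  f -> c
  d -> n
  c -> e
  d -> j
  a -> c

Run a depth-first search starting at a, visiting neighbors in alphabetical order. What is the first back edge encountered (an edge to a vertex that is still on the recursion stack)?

j→f

DFS from a (visiting neighbors in alphabetical order); mark gray on enter, black on exit:
a gray
  c gray
    b gray
      m gray
      m black
    b black
    e gray
      k gray
      k black
    e black
    c→k: k black — skip
    l gray
      l→e: e black — skip
    l black
  c black
  a→e: e black — skip
  f gray
    f→c: c black — skip
    g gray
      j gray
        j→f: f is gray → back edge
First back edge: j → f.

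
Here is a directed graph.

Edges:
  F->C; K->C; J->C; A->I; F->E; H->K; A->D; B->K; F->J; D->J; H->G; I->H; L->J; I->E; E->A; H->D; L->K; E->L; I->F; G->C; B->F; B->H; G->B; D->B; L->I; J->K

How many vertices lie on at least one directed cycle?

9

A vertex is on a directed cycle iff it belongs to a strongly connected component of size ≥ 2 (or has a self-loop).
The vertices on cycles are {A, B, D, E, F, G, H, I, L} — 9 in total.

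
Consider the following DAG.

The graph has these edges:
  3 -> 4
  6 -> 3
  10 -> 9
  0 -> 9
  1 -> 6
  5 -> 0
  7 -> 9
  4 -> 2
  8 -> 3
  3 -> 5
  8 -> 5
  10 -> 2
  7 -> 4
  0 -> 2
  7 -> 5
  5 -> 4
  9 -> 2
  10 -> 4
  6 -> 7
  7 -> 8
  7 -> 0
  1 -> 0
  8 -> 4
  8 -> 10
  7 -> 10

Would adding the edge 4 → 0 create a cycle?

No

Adding 4→0 creates a cycle iff 0 can already reach 4.
Explore from 0: no path reaches 4. The graph stays acyclic.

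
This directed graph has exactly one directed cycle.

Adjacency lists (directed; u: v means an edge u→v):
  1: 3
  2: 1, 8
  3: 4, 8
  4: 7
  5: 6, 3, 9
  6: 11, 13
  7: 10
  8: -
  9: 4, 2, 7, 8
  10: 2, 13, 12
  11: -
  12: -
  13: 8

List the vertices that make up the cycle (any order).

1, 2, 3, 4, 7, 10

DFS with gray/black marking from 4:
4 gray
  7 gray
    10 gray
      2 gray
        1 gray
          3 gray
            3→4: 4 is gray → back edge
Back edge closes the cycle 4 → 7 → 10 → 2 → 1 → 3 → 4; its vertices are {1, 2, 3, 4, 7, 10}.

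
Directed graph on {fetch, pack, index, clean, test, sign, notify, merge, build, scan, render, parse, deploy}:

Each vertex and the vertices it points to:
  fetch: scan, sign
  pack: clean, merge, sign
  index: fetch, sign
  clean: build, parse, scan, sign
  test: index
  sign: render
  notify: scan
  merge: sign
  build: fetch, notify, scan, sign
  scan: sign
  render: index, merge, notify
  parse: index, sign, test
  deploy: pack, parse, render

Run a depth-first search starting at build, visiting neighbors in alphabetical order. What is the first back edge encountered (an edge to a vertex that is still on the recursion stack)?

index->fetch

DFS from build (visiting neighbors in alphabetical order); mark gray on enter, black on exit:
build gray
  fetch gray
    scan gray
      sign gray
        render gray
          index gray
            index→fetch: fetch is gray → back edge
First back edge: index → fetch.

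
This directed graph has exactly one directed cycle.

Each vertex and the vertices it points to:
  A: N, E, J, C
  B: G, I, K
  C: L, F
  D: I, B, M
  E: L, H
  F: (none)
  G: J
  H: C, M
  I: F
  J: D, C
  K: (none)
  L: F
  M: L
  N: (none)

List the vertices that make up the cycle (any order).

B, D, G, J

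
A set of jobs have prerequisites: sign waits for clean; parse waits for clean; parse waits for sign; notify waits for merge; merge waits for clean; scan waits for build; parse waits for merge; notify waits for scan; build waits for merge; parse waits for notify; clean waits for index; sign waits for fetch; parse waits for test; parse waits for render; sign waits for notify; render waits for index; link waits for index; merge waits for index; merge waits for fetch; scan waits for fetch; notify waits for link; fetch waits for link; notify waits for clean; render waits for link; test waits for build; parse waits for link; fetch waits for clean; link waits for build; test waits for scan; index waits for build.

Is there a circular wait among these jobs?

DFS with white/gray/black marking, starting from build:
build gray
  merge gray
    clean gray
      index gray
        index→build: build is gray → back edge
Back edge found, so a cycle exists: build → merge → clean → index → build.

Yes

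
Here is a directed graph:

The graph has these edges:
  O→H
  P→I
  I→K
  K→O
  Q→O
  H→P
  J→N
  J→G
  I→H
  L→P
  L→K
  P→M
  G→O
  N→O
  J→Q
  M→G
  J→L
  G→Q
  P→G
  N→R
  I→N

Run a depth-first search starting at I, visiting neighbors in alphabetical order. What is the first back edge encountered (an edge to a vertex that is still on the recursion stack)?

O->H

DFS from I (visiting neighbors in alphabetical order); mark gray on enter, black on exit:
I gray
  H gray
    P gray
      G gray
        O gray
          O→H: H is gray → back edge
First back edge: O → H.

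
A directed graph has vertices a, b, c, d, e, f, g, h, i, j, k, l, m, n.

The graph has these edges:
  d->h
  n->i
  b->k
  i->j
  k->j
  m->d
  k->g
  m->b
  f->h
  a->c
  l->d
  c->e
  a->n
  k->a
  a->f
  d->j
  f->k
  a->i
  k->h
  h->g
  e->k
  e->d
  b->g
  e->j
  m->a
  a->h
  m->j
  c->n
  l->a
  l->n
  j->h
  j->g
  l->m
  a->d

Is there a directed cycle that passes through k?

Yes

k is on a cycle iff k can reach itself via ≥1 edge.
k → a → f → k — yes.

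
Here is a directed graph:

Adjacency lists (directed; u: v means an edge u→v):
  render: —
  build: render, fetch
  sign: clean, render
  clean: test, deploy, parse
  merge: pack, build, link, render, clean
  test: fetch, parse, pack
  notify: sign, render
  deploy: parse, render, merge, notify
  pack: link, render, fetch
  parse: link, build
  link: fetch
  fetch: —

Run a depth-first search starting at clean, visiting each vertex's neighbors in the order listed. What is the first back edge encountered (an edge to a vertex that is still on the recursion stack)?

DFS from clean (visiting each vertex's neighbors in the order listed); mark gray on enter, black on exit:
clean gray
  test gray
    fetch gray
    fetch black
    parse gray
      link gray
        link→fetch: fetch black — skip
      link black
      build gray
        render gray
        render black
        build→fetch: fetch black — skip
      build black
    parse black
    pack gray
      pack→link: link black — skip
      pack→render: render black — skip
      pack→fetch: fetch black — skip
    pack black
  test black
  deploy gray
    deploy→parse: parse black — skip
    deploy→render: render black — skip
    merge gray
      merge→pack: pack black — skip
      merge→build: build black — skip
      merge→link: link black — skip
      merge→render: render black — skip
      merge→clean: clean is gray → back edge
First back edge: merge → clean.

merge->clean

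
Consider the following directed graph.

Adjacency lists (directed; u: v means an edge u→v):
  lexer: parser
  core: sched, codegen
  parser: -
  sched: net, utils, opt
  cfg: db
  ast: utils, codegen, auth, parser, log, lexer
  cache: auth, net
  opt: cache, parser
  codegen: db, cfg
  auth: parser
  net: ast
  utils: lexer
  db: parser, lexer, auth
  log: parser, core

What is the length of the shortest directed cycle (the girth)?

5

For each vertex v, BFS finds the shortest path from v back to v.
The shortest such closed walk is sched → net → ast → log → core → sched, length 5.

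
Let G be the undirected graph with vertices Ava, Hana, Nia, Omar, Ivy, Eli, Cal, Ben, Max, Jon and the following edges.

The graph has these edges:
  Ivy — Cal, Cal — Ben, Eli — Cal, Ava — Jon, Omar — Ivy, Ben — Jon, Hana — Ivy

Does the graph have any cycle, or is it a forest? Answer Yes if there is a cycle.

No

DFS, tracking each vertex's parent; an edge to a visited non-parent vertex closes a cycle.
Start from Ivy:
visit Ivy (parent –)
  visit Cal (parent Ivy)
    visit Ben (parent Cal)
      Ben–Cal: parent, skip
      visit Jon (parent Ben)
        visit Ava (parent Jon)
          Ava–Jon: parent, skip
        Jon–Ben: parent, skip
    visit Eli (parent Cal)
      Eli–Cal: parent, skip
    Cal–Ivy: parent, skip
  visit Omar (parent Ivy)
    Omar–Ivy: parent, skip
  visit Hana (parent Ivy)
    Hana–Ivy: parent, skip
visit Nia (parent –)
visit Max (parent –)
No non-parent visited neighbor found — the graph is a forest.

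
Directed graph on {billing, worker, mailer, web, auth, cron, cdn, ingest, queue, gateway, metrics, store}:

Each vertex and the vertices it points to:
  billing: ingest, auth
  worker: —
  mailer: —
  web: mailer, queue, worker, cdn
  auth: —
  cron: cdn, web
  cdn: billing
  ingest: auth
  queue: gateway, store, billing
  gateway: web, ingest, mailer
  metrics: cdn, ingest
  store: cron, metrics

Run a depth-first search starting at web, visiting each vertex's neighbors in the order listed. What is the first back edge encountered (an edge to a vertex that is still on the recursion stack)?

DFS from web (visiting each vertex's neighbors in the order listed); mark gray on enter, black on exit:
web gray
  mailer gray
  mailer black
  queue gray
    gateway gray
      gateway→web: web is gray → back edge
First back edge: gateway → web.

gateway->web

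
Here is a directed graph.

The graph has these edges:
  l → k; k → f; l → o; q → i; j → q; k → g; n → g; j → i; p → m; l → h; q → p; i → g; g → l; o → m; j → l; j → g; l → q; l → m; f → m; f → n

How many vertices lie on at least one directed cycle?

A vertex is on a directed cycle iff it belongs to a strongly connected component of size ≥ 2 (or has a self-loop).
The vertices on cycles are {f, g, i, k, l, n, q} — 7 in total.

7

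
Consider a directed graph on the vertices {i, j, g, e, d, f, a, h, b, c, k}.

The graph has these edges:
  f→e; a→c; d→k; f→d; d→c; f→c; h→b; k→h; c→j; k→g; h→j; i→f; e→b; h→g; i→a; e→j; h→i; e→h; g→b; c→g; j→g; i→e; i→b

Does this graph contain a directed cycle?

DFS with white/gray/black marking, starting from h:
h gray
  j gray
    g gray
      b gray
      b black
    g black
  j black
  i gray
    f gray
      e gray
        e→j: j black — skip
        e→b: b black — skip
        e→h: h is gray → back edge
Back edge found, so a cycle exists: h → i → f → e → h.

Yes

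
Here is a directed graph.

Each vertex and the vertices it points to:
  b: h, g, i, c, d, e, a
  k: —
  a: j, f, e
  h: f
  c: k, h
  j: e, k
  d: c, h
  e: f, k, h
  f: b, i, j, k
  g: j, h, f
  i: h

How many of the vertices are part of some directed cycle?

10

A vertex is on a directed cycle iff it belongs to a strongly connected component of size ≥ 2 (or has a self-loop).
The vertices on cycles are {a, b, c, d, e, f, g, h, i, j} — 10 in total.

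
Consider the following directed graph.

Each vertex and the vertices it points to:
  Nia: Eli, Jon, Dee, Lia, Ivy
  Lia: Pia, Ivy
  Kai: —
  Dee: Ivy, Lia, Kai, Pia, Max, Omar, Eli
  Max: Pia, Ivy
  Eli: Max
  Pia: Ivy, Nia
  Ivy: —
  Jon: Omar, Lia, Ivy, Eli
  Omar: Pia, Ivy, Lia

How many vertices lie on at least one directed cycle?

8

A vertex is on a directed cycle iff it belongs to a strongly connected component of size ≥ 2 (or has a self-loop).
The vertices on cycles are {Dee, Eli, Jon, Lia, Max, Nia, Pia, Omar} — 8 in total.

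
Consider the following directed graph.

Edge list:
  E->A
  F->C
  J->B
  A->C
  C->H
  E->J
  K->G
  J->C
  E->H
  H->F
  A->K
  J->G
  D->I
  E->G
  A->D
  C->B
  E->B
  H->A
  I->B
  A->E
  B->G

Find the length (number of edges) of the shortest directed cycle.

2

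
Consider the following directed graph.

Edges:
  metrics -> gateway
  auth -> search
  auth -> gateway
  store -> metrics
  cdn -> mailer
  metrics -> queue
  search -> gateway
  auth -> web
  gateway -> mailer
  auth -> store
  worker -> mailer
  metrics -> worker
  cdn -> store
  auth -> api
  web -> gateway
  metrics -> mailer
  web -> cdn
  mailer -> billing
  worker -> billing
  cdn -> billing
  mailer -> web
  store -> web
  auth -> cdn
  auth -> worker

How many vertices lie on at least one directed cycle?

A vertex is on a directed cycle iff it belongs to a strongly connected component of size ≥ 2 (or has a self-loop).
The vertices on cycles are {cdn, web, store, mailer, worker, gateway, metrics} — 7 in total.

7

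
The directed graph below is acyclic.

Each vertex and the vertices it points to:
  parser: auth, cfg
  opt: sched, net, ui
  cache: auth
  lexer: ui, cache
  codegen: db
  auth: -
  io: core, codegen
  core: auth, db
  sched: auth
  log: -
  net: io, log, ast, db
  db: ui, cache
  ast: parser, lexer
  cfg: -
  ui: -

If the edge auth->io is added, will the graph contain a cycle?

Yes

Adding auth→io creates a cycle iff io can already reach auth.
Path from io: io → core → auth.
So io → … → auth → io is a cycle.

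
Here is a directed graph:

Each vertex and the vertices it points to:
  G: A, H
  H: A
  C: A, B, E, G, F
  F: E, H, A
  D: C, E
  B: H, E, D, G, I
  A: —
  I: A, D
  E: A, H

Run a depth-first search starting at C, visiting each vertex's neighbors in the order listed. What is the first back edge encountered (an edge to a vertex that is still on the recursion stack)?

D->C

DFS from C (visiting each vertex's neighbors in the order listed); mark gray on enter, black on exit:
C gray
  A gray
  A black
  B gray
    H gray
      H→A: A black — skip
    H black
    E gray
      E→A: A black — skip
      E→H: H black — skip
    E black
    D gray
      D→C: C is gray → back edge
First back edge: D → C.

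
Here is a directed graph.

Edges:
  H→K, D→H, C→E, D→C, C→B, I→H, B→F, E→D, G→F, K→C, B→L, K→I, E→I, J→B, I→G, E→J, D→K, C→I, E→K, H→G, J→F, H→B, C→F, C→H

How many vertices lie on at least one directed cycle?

A vertex is on a directed cycle iff it belongs to a strongly connected component of size ≥ 2 (or has a self-loop).
The vertices on cycles are {C, D, E, H, I, K} — 6 in total.

6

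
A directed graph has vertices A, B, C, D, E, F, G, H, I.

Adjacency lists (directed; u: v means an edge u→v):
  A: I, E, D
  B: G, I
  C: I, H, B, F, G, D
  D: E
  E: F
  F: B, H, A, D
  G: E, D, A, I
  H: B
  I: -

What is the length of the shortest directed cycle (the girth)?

For each vertex v, BFS finds the shortest path from v back to v.
The shortest such closed walk is F → A → E → F, length 3.

3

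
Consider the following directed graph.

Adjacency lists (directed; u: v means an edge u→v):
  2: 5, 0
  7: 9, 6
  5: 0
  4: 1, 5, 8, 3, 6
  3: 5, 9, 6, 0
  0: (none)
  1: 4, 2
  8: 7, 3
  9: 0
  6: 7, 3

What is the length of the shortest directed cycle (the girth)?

For each vertex v, BFS finds the shortest path from v back to v.
The shortest such closed walk is 1 → 4 → 1, length 2.

2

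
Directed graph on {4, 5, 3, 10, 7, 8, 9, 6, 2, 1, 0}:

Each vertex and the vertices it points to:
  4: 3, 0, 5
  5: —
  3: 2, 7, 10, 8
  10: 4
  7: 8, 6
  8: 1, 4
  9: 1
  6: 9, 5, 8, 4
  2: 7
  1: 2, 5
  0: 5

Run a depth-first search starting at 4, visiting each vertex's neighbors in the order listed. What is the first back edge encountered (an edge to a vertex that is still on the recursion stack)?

1→2

DFS from 4 (visiting each vertex's neighbors in the order listed); mark gray on enter, black on exit:
4 gray
  3 gray
    2 gray
      7 gray
        8 gray
          1 gray
            1→2: 2 is gray → back edge
First back edge: 1 → 2.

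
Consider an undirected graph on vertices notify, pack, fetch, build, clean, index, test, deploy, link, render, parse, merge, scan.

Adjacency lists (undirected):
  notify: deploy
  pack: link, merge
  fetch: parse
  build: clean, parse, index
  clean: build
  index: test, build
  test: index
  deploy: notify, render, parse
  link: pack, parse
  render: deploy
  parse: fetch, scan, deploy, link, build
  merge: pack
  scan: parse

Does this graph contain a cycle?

DFS, tracking each vertex's parent; an edge to a visited non-parent vertex closes a cycle.
Start from build:
visit build (parent –)
  visit clean (parent build)
    clean–build: parent, skip
  visit parse (parent build)
    visit fetch (parent parse)
      fetch–parse: parent, skip
    visit scan (parent parse)
      scan–parse: parent, skip
    visit deploy (parent parse)
      visit notify (parent deploy)
        notify–deploy: parent, skip
      visit render (parent deploy)
        render–deploy: parent, skip
      deploy–parse: parent, skip
    visit link (parent parse)
      visit pack (parent link)
        pack–link: parent, skip
        visit merge (parent pack)
          merge–pack: parent, skip
      link–parse: parent, skip
    parse–build: parent, skip
  visit index (parent build)
    visit test (parent index)
      test–index: parent, skip
    index–build: parent, skip
No non-parent visited neighbor found — the graph is a forest.

No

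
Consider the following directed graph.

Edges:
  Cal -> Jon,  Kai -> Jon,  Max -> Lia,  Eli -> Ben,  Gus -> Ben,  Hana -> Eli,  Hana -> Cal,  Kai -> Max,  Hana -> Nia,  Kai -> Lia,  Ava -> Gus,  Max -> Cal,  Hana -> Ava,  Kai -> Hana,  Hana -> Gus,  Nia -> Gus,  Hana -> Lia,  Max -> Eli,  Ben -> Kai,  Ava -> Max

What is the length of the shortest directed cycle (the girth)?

4

For each vertex v, BFS finds the shortest path from v back to v.
The shortest such closed walk is Kai → Max → Eli → Ben → Kai, length 4.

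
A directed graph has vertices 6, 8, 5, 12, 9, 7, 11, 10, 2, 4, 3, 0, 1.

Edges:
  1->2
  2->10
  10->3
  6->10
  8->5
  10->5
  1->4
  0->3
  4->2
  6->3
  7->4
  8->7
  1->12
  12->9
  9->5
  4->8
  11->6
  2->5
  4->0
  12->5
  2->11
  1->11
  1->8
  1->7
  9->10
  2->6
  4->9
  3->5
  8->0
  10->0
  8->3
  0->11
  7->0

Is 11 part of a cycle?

11 is on a cycle iff 11 can reach itself via ≥1 edge.
11 → 6 → 10 → 0 → 11 — yes.

Yes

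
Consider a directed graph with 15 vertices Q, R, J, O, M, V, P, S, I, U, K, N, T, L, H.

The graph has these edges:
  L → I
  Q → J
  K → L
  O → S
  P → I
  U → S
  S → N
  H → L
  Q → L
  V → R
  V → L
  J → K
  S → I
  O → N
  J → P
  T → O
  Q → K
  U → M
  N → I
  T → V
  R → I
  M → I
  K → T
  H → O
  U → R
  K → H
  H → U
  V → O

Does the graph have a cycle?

No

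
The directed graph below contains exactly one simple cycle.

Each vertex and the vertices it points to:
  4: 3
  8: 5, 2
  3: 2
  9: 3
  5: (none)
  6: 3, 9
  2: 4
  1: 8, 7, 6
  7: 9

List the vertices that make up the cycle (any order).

2, 3, 4

DFS with gray/black marking from 2:
2 gray
  4 gray
    3 gray
      3→2: 2 is gray → back edge
Back edge closes the cycle 2 → 4 → 3 → 2; its vertices are {2, 3, 4}.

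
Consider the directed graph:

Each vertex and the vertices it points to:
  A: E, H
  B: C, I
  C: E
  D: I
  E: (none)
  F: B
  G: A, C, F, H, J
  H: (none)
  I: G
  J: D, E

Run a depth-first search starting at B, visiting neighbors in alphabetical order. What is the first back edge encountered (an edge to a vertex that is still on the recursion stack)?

DFS from B (visiting neighbors in alphabetical order); mark gray on enter, black on exit:
B gray
  C gray
    E gray
    E black
  C black
  I gray
    G gray
      A gray
        A→E: E black — skip
        H gray
        H black
      A black
      G→C: C black — skip
      F gray
        F→B: B is gray → back edge
First back edge: F → B.

F→B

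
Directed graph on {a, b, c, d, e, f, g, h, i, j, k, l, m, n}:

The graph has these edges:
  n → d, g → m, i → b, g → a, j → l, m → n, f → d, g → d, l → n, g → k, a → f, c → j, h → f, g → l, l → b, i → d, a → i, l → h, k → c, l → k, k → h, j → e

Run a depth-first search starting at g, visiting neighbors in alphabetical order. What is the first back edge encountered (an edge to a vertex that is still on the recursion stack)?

l->k

DFS from g (visiting neighbors in alphabetical order); mark gray on enter, black on exit:
g gray
  a gray
    f gray
      d gray
      d black
    f black
    i gray
      b gray
      b black
      i→d: d black — skip
    i black
  a black
  g→d: d black — skip
  k gray
    c gray
      j gray
        e gray
        e black
        l gray
          l→b: b black — skip
          h gray
            h→f: f black — skip
          h black
          l→k: k is gray → back edge
First back edge: l → k.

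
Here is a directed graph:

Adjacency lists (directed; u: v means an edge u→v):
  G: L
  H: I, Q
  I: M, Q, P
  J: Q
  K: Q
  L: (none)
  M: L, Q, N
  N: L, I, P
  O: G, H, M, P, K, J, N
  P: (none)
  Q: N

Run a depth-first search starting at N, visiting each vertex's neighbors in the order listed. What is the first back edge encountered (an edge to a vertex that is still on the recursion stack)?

Q->N

DFS from N (visiting each vertex's neighbors in the order listed); mark gray on enter, black on exit:
N gray
  L gray
  L black
  I gray
    M gray
      M→L: L black — skip
      Q gray
        Q→N: N is gray → back edge
First back edge: Q → N.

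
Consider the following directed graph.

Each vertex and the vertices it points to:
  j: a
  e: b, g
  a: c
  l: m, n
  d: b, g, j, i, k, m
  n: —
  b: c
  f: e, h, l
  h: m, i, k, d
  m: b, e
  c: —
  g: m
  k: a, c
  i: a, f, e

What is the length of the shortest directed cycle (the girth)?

For each vertex v, BFS finds the shortest path from v back to v.
The shortest such closed walk is f → h → i → f, length 3.

3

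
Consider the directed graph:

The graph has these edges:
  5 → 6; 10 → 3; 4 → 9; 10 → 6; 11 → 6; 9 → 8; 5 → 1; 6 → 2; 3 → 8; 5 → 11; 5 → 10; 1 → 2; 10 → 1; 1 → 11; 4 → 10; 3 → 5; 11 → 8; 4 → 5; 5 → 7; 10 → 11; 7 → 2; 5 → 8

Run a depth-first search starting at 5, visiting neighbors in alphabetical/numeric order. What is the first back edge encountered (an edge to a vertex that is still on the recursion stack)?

3→5

DFS from 5 (visiting neighbors in alphabetical/numeric order); mark gray on enter, black on exit:
5 gray
  1 gray
    2 gray
    2 black
    11 gray
      6 gray
        6→2: 2 black — skip
      6 black
      8 gray
      8 black
    11 black
  1 black
  5→6: 6 black — skip
  7 gray
    7→2: 2 black — skip
  7 black
  5→8: 8 black — skip
  10 gray
    10→1: 1 black — skip
    3 gray
      3→5: 5 is gray → back edge
First back edge: 3 → 5.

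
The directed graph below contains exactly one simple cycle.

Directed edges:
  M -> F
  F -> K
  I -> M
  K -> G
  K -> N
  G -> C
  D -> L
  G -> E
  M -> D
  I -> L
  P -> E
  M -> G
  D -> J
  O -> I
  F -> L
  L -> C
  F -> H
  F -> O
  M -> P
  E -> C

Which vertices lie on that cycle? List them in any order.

DFS with gray/black marking from M:
M gray
  G gray
    E gray
      C gray
      C black
    E black
    G→C: C black — skip
  G black
  D gray
    J gray
    J black
    L gray
      L→C: C black — skip
    L black
  D black
  P gray
    P→E: E black — skip
  P black
  F gray
    O gray
      I gray
        I→M: M is gray → back edge
Back edge closes the cycle M → F → O → I → M; its vertices are {F, I, M, O}.

F, I, M, O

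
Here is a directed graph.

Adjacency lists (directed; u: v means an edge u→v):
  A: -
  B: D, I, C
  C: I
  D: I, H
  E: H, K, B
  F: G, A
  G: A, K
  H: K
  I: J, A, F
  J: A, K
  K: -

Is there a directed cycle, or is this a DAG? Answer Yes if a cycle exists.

No

DFS with white/gray/black marking, starting from F:
F gray
  G gray
    A gray
    A black
    K gray
    K black
  G black
  F→A: A black — skip
F black
B gray
  D gray
    I gray
      J gray
        J→A: A black — skip
        J→K: K black — skip
      J black
      I→A: A black — skip
      I→F: F black — skip
    I black
    H gray
      H→K: K black — skip
    H black
  D black
  B→I: I black — skip
  C gray
    C→I: I black — skip
  C black
B black
E gray
  E→H: H black — skip
  E→K: K black — skip
  E→B: B black — skip
E black
Every edge goes to a white or black vertex — no back edge, so the graph is acyclic.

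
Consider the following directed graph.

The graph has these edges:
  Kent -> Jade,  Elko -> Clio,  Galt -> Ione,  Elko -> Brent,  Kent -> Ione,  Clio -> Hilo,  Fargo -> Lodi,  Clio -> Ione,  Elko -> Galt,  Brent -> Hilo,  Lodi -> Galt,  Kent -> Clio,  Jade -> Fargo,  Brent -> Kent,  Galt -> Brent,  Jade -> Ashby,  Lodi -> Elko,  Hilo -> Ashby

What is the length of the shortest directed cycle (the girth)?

For each vertex v, BFS finds the shortest path from v back to v.
The shortest such closed walk is Lodi → Galt → Brent → Kent → Jade → Fargo → Lodi, length 6.

6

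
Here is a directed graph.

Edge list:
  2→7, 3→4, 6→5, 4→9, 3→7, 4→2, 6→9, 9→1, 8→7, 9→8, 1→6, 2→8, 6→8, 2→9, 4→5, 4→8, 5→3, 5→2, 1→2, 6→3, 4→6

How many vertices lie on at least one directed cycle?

7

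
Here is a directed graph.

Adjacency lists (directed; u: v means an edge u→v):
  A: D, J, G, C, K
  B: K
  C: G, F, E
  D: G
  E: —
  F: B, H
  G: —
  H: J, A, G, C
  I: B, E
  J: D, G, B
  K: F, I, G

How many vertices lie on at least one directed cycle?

A vertex is on a directed cycle iff it belongs to a strongly connected component of size ≥ 2 (or has a self-loop).
The vertices on cycles are {A, B, C, F, H, I, J, K} — 8 in total.

8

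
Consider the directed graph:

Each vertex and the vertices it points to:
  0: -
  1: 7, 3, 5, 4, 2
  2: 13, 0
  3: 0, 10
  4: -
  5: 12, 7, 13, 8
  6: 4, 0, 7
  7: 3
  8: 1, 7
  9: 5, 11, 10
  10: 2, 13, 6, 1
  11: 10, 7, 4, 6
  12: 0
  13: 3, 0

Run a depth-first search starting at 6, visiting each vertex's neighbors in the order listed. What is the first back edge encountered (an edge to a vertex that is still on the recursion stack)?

13→3

DFS from 6 (visiting each vertex's neighbors in the order listed); mark gray on enter, black on exit:
6 gray
  4 gray
  4 black
  0 gray
  0 black
  7 gray
    3 gray
      3→0: 0 black — skip
      10 gray
        2 gray
          13 gray
            13→3: 3 is gray → back edge
First back edge: 13 → 3.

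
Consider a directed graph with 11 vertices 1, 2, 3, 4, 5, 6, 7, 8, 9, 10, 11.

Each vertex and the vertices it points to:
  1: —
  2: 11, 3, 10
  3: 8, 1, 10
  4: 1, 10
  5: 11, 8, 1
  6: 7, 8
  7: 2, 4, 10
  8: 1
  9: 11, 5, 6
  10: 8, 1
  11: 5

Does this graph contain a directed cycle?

Yes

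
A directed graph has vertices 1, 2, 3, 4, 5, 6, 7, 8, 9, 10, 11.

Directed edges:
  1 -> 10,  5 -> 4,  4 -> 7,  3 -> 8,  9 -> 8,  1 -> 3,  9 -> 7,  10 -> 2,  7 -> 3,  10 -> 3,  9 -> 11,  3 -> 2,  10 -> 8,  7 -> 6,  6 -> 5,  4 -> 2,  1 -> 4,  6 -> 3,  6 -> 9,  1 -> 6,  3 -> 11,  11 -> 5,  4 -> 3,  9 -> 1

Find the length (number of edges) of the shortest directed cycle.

For each vertex v, BFS finds the shortest path from v back to v.
The shortest such closed walk is 1 → 6 → 9 → 1, length 3.

3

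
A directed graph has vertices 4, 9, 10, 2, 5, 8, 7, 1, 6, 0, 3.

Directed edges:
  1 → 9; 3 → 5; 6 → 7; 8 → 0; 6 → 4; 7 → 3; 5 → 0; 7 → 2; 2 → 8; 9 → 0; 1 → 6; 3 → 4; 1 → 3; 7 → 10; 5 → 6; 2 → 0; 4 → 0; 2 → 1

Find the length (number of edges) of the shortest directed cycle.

For each vertex v, BFS finds the shortest path from v back to v.
The shortest such closed walk is 1 → 6 → 7 → 2 → 1, length 4.

4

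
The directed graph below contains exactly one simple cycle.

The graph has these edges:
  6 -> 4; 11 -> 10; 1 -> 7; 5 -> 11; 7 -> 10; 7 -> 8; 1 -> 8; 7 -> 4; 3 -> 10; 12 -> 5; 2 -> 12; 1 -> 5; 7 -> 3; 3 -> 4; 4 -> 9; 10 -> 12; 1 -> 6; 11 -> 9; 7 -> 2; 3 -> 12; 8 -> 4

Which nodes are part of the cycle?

5, 10, 11, 12

DFS with gray/black marking from 5:
5 gray
  11 gray
    9 gray
    9 black
    10 gray
      12 gray
        12→5: 5 is gray → back edge
Back edge closes the cycle 5 → 11 → 10 → 12 → 5; its vertices are {5, 10, 11, 12}.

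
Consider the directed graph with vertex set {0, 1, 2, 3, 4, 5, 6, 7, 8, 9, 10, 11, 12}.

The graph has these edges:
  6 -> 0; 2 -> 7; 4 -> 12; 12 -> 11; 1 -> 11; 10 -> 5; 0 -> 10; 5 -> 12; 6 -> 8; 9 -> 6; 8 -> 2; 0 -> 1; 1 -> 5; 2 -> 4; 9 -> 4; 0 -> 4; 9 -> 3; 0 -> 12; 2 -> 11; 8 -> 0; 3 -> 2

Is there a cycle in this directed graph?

DFS with white/gray/black marking, starting from 1:
1 gray
  5 gray
    12 gray
      11 gray
      11 black
    12 black
  5 black
  1→11: 11 black — skip
1 black
0 gray
  10 gray
    10→5: 5 black — skip
  10 black
  0→12: 12 black — skip
  4 gray
    4→12: 12 black — skip
  4 black
  0→1: 1 black — skip
0 black
2 gray
  2→4: 4 black — skip
  2→11: 11 black — skip
  7 gray
  7 black
2 black
3 gray
  3→2: 2 black — skip
3 black
6 gray
  8 gray
    8→0: 0 black — skip
    8→2: 2 black — skip
  8 black
  6→0: 0 black — skip
6 black
9 gray
  9→6: 6 black — skip
  9→3: 3 black — skip
  9→4: 4 black — skip
9 black
Every edge goes to a white or black vertex — no back edge, so the graph is acyclic.

No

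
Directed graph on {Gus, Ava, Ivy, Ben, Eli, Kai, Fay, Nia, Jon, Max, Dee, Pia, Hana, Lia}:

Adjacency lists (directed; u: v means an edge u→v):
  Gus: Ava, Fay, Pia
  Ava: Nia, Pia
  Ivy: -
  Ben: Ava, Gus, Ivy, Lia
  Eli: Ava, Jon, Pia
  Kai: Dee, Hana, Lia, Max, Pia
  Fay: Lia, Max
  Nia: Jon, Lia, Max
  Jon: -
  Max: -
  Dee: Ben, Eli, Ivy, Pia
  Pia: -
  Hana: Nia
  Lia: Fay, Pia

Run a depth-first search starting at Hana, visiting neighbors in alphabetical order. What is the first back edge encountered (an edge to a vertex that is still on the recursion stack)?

Fay→Lia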